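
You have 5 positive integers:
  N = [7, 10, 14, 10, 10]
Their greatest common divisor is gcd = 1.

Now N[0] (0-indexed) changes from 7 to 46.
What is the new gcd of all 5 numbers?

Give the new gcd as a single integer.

Numbers: [7, 10, 14, 10, 10], gcd = 1
Change: index 0, 7 -> 46
gcd of the OTHER numbers (without index 0): gcd([10, 14, 10, 10]) = 2
New gcd = gcd(g_others, new_val) = gcd(2, 46) = 2

Answer: 2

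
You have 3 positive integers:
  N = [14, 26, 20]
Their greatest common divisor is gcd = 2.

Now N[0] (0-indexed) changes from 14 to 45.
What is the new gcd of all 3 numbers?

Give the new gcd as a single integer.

Answer: 1

Derivation:
Numbers: [14, 26, 20], gcd = 2
Change: index 0, 14 -> 45
gcd of the OTHER numbers (without index 0): gcd([26, 20]) = 2
New gcd = gcd(g_others, new_val) = gcd(2, 45) = 1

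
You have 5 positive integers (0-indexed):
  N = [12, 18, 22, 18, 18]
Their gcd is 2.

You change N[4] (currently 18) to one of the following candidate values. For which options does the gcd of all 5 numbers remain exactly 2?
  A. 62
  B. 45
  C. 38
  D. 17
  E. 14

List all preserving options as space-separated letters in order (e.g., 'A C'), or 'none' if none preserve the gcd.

Old gcd = 2; gcd of others (without N[4]) = 2
New gcd for candidate v: gcd(2, v). Preserves old gcd iff gcd(2, v) = 2.
  Option A: v=62, gcd(2,62)=2 -> preserves
  Option B: v=45, gcd(2,45)=1 -> changes
  Option C: v=38, gcd(2,38)=2 -> preserves
  Option D: v=17, gcd(2,17)=1 -> changes
  Option E: v=14, gcd(2,14)=2 -> preserves

Answer: A C E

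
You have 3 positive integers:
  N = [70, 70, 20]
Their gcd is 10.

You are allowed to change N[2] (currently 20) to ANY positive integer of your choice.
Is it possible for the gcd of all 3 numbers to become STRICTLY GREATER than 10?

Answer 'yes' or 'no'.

Answer: yes

Derivation:
Current gcd = 10
gcd of all OTHER numbers (without N[2]=20): gcd([70, 70]) = 70
The new gcd after any change is gcd(70, new_value).
This can be at most 70.
Since 70 > old gcd 10, the gcd CAN increase (e.g., set N[2] = 70).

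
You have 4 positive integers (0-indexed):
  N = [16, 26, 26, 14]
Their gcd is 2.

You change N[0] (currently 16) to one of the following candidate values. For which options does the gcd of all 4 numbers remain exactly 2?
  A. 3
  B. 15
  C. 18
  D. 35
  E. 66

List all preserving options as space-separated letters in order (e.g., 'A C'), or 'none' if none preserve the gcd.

Answer: C E

Derivation:
Old gcd = 2; gcd of others (without N[0]) = 2
New gcd for candidate v: gcd(2, v). Preserves old gcd iff gcd(2, v) = 2.
  Option A: v=3, gcd(2,3)=1 -> changes
  Option B: v=15, gcd(2,15)=1 -> changes
  Option C: v=18, gcd(2,18)=2 -> preserves
  Option D: v=35, gcd(2,35)=1 -> changes
  Option E: v=66, gcd(2,66)=2 -> preserves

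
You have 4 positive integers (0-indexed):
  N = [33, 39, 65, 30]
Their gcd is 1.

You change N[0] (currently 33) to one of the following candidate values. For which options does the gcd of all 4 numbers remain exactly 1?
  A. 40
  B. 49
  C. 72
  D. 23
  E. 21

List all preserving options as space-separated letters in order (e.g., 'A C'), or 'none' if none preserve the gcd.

Old gcd = 1; gcd of others (without N[0]) = 1
New gcd for candidate v: gcd(1, v). Preserves old gcd iff gcd(1, v) = 1.
  Option A: v=40, gcd(1,40)=1 -> preserves
  Option B: v=49, gcd(1,49)=1 -> preserves
  Option C: v=72, gcd(1,72)=1 -> preserves
  Option D: v=23, gcd(1,23)=1 -> preserves
  Option E: v=21, gcd(1,21)=1 -> preserves

Answer: A B C D E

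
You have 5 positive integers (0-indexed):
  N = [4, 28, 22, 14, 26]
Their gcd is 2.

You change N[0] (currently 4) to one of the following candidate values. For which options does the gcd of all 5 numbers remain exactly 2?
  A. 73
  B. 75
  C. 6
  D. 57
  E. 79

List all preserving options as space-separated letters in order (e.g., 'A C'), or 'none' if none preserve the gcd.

Answer: C

Derivation:
Old gcd = 2; gcd of others (without N[0]) = 2
New gcd for candidate v: gcd(2, v). Preserves old gcd iff gcd(2, v) = 2.
  Option A: v=73, gcd(2,73)=1 -> changes
  Option B: v=75, gcd(2,75)=1 -> changes
  Option C: v=6, gcd(2,6)=2 -> preserves
  Option D: v=57, gcd(2,57)=1 -> changes
  Option E: v=79, gcd(2,79)=1 -> changes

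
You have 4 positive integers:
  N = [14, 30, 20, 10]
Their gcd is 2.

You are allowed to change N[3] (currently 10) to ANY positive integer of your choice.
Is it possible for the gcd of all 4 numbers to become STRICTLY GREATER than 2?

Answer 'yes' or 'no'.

Current gcd = 2
gcd of all OTHER numbers (without N[3]=10): gcd([14, 30, 20]) = 2
The new gcd after any change is gcd(2, new_value).
This can be at most 2.
Since 2 = old gcd 2, the gcd can only stay the same or decrease.

Answer: no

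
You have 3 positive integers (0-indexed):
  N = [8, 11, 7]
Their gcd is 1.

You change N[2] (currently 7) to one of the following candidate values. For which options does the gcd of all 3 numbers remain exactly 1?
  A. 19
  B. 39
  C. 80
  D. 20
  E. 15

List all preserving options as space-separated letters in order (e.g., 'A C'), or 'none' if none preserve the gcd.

Old gcd = 1; gcd of others (without N[2]) = 1
New gcd for candidate v: gcd(1, v). Preserves old gcd iff gcd(1, v) = 1.
  Option A: v=19, gcd(1,19)=1 -> preserves
  Option B: v=39, gcd(1,39)=1 -> preserves
  Option C: v=80, gcd(1,80)=1 -> preserves
  Option D: v=20, gcd(1,20)=1 -> preserves
  Option E: v=15, gcd(1,15)=1 -> preserves

Answer: A B C D E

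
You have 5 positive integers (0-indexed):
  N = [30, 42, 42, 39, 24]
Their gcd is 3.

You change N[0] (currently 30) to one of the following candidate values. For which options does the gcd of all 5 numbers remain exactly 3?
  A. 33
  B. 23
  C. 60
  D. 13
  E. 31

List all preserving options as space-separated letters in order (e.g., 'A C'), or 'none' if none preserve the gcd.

Answer: A C

Derivation:
Old gcd = 3; gcd of others (without N[0]) = 3
New gcd for candidate v: gcd(3, v). Preserves old gcd iff gcd(3, v) = 3.
  Option A: v=33, gcd(3,33)=3 -> preserves
  Option B: v=23, gcd(3,23)=1 -> changes
  Option C: v=60, gcd(3,60)=3 -> preserves
  Option D: v=13, gcd(3,13)=1 -> changes
  Option E: v=31, gcd(3,31)=1 -> changes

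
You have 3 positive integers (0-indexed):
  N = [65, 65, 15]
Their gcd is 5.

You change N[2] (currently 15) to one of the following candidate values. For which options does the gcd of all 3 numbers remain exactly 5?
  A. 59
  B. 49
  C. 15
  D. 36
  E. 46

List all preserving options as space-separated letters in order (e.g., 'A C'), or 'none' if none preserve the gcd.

Answer: C

Derivation:
Old gcd = 5; gcd of others (without N[2]) = 65
New gcd for candidate v: gcd(65, v). Preserves old gcd iff gcd(65, v) = 5.
  Option A: v=59, gcd(65,59)=1 -> changes
  Option B: v=49, gcd(65,49)=1 -> changes
  Option C: v=15, gcd(65,15)=5 -> preserves
  Option D: v=36, gcd(65,36)=1 -> changes
  Option E: v=46, gcd(65,46)=1 -> changes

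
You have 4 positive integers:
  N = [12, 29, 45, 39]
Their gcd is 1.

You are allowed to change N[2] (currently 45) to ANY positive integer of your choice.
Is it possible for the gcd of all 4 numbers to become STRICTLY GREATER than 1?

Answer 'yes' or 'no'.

Answer: no

Derivation:
Current gcd = 1
gcd of all OTHER numbers (without N[2]=45): gcd([12, 29, 39]) = 1
The new gcd after any change is gcd(1, new_value).
This can be at most 1.
Since 1 = old gcd 1, the gcd can only stay the same or decrease.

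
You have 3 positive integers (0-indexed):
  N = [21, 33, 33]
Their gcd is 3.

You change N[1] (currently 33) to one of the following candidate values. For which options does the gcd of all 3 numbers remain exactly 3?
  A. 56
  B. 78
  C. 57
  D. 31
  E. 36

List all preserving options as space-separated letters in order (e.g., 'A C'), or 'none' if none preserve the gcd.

Old gcd = 3; gcd of others (without N[1]) = 3
New gcd for candidate v: gcd(3, v). Preserves old gcd iff gcd(3, v) = 3.
  Option A: v=56, gcd(3,56)=1 -> changes
  Option B: v=78, gcd(3,78)=3 -> preserves
  Option C: v=57, gcd(3,57)=3 -> preserves
  Option D: v=31, gcd(3,31)=1 -> changes
  Option E: v=36, gcd(3,36)=3 -> preserves

Answer: B C E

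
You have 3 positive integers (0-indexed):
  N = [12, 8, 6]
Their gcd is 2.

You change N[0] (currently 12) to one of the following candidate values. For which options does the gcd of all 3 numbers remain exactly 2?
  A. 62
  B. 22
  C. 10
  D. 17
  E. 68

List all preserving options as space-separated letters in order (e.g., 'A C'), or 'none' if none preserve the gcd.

Answer: A B C E

Derivation:
Old gcd = 2; gcd of others (without N[0]) = 2
New gcd for candidate v: gcd(2, v). Preserves old gcd iff gcd(2, v) = 2.
  Option A: v=62, gcd(2,62)=2 -> preserves
  Option B: v=22, gcd(2,22)=2 -> preserves
  Option C: v=10, gcd(2,10)=2 -> preserves
  Option D: v=17, gcd(2,17)=1 -> changes
  Option E: v=68, gcd(2,68)=2 -> preserves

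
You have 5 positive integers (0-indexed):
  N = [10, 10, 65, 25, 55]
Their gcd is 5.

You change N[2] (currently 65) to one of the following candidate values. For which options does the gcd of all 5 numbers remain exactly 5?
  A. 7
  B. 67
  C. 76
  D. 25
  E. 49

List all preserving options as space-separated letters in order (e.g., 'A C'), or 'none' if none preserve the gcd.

Old gcd = 5; gcd of others (without N[2]) = 5
New gcd for candidate v: gcd(5, v). Preserves old gcd iff gcd(5, v) = 5.
  Option A: v=7, gcd(5,7)=1 -> changes
  Option B: v=67, gcd(5,67)=1 -> changes
  Option C: v=76, gcd(5,76)=1 -> changes
  Option D: v=25, gcd(5,25)=5 -> preserves
  Option E: v=49, gcd(5,49)=1 -> changes

Answer: D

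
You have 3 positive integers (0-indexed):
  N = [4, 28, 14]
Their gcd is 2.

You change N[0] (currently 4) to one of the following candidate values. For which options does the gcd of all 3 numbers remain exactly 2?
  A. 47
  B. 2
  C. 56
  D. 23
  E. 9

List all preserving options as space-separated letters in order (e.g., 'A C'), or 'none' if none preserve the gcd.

Old gcd = 2; gcd of others (without N[0]) = 14
New gcd for candidate v: gcd(14, v). Preserves old gcd iff gcd(14, v) = 2.
  Option A: v=47, gcd(14,47)=1 -> changes
  Option B: v=2, gcd(14,2)=2 -> preserves
  Option C: v=56, gcd(14,56)=14 -> changes
  Option D: v=23, gcd(14,23)=1 -> changes
  Option E: v=9, gcd(14,9)=1 -> changes

Answer: B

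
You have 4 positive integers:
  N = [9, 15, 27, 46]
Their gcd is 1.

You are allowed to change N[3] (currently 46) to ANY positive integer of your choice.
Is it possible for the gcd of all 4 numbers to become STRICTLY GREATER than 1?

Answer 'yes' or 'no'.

Current gcd = 1
gcd of all OTHER numbers (without N[3]=46): gcd([9, 15, 27]) = 3
The new gcd after any change is gcd(3, new_value).
This can be at most 3.
Since 3 > old gcd 1, the gcd CAN increase (e.g., set N[3] = 3).

Answer: yes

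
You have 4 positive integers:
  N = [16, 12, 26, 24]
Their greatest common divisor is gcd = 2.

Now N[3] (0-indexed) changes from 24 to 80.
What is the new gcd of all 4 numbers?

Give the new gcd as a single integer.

Answer: 2

Derivation:
Numbers: [16, 12, 26, 24], gcd = 2
Change: index 3, 24 -> 80
gcd of the OTHER numbers (without index 3): gcd([16, 12, 26]) = 2
New gcd = gcd(g_others, new_val) = gcd(2, 80) = 2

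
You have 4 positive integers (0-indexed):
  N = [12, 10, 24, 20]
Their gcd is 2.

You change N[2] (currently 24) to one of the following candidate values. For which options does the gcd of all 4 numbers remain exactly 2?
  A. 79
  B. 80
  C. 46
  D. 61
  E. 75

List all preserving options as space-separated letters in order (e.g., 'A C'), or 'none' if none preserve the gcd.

Old gcd = 2; gcd of others (without N[2]) = 2
New gcd for candidate v: gcd(2, v). Preserves old gcd iff gcd(2, v) = 2.
  Option A: v=79, gcd(2,79)=1 -> changes
  Option B: v=80, gcd(2,80)=2 -> preserves
  Option C: v=46, gcd(2,46)=2 -> preserves
  Option D: v=61, gcd(2,61)=1 -> changes
  Option E: v=75, gcd(2,75)=1 -> changes

Answer: B C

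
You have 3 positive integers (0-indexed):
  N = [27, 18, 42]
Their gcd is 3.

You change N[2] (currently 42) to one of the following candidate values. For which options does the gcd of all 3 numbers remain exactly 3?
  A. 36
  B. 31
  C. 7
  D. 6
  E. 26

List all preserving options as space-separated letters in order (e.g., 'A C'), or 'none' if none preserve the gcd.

Answer: D

Derivation:
Old gcd = 3; gcd of others (without N[2]) = 9
New gcd for candidate v: gcd(9, v). Preserves old gcd iff gcd(9, v) = 3.
  Option A: v=36, gcd(9,36)=9 -> changes
  Option B: v=31, gcd(9,31)=1 -> changes
  Option C: v=7, gcd(9,7)=1 -> changes
  Option D: v=6, gcd(9,6)=3 -> preserves
  Option E: v=26, gcd(9,26)=1 -> changes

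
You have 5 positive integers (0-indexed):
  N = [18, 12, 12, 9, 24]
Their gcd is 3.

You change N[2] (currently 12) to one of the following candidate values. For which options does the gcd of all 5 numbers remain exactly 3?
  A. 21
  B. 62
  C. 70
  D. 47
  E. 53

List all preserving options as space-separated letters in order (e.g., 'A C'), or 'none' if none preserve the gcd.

Old gcd = 3; gcd of others (without N[2]) = 3
New gcd for candidate v: gcd(3, v). Preserves old gcd iff gcd(3, v) = 3.
  Option A: v=21, gcd(3,21)=3 -> preserves
  Option B: v=62, gcd(3,62)=1 -> changes
  Option C: v=70, gcd(3,70)=1 -> changes
  Option D: v=47, gcd(3,47)=1 -> changes
  Option E: v=53, gcd(3,53)=1 -> changes

Answer: A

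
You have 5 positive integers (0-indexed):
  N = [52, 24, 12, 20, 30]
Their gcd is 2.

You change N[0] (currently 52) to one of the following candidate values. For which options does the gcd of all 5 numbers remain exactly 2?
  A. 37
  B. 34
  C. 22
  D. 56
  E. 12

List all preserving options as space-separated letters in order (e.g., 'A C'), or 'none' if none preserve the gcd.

Answer: B C D E

Derivation:
Old gcd = 2; gcd of others (without N[0]) = 2
New gcd for candidate v: gcd(2, v). Preserves old gcd iff gcd(2, v) = 2.
  Option A: v=37, gcd(2,37)=1 -> changes
  Option B: v=34, gcd(2,34)=2 -> preserves
  Option C: v=22, gcd(2,22)=2 -> preserves
  Option D: v=56, gcd(2,56)=2 -> preserves
  Option E: v=12, gcd(2,12)=2 -> preserves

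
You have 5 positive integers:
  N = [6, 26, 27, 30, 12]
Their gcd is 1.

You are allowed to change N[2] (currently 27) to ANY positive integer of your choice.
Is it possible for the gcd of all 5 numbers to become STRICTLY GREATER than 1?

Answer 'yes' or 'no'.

Answer: yes

Derivation:
Current gcd = 1
gcd of all OTHER numbers (without N[2]=27): gcd([6, 26, 30, 12]) = 2
The new gcd after any change is gcd(2, new_value).
This can be at most 2.
Since 2 > old gcd 1, the gcd CAN increase (e.g., set N[2] = 2).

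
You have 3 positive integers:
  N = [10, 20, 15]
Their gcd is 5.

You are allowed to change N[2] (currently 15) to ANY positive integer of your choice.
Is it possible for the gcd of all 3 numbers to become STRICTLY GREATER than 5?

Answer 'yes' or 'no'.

Current gcd = 5
gcd of all OTHER numbers (without N[2]=15): gcd([10, 20]) = 10
The new gcd after any change is gcd(10, new_value).
This can be at most 10.
Since 10 > old gcd 5, the gcd CAN increase (e.g., set N[2] = 10).

Answer: yes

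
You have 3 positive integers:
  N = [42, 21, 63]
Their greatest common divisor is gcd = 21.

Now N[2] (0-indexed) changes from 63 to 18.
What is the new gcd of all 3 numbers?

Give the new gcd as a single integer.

Answer: 3

Derivation:
Numbers: [42, 21, 63], gcd = 21
Change: index 2, 63 -> 18
gcd of the OTHER numbers (without index 2): gcd([42, 21]) = 21
New gcd = gcd(g_others, new_val) = gcd(21, 18) = 3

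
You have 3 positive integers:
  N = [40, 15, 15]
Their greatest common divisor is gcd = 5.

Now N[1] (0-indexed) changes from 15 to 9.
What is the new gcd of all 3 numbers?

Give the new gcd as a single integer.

Numbers: [40, 15, 15], gcd = 5
Change: index 1, 15 -> 9
gcd of the OTHER numbers (without index 1): gcd([40, 15]) = 5
New gcd = gcd(g_others, new_val) = gcd(5, 9) = 1

Answer: 1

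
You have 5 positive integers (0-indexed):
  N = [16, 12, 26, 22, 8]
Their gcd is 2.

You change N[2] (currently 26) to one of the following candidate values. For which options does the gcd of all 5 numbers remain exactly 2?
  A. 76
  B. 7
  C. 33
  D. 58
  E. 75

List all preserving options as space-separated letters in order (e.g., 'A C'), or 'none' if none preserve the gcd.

Old gcd = 2; gcd of others (without N[2]) = 2
New gcd for candidate v: gcd(2, v). Preserves old gcd iff gcd(2, v) = 2.
  Option A: v=76, gcd(2,76)=2 -> preserves
  Option B: v=7, gcd(2,7)=1 -> changes
  Option C: v=33, gcd(2,33)=1 -> changes
  Option D: v=58, gcd(2,58)=2 -> preserves
  Option E: v=75, gcd(2,75)=1 -> changes

Answer: A D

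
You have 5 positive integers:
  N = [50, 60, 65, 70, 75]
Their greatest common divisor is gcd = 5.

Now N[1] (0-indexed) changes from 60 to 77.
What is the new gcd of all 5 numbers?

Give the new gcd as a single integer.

Answer: 1

Derivation:
Numbers: [50, 60, 65, 70, 75], gcd = 5
Change: index 1, 60 -> 77
gcd of the OTHER numbers (without index 1): gcd([50, 65, 70, 75]) = 5
New gcd = gcd(g_others, new_val) = gcd(5, 77) = 1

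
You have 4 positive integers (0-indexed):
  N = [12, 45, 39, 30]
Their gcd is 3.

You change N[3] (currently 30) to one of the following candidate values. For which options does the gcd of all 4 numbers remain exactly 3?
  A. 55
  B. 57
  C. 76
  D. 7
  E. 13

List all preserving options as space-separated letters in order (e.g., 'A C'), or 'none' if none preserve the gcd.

Old gcd = 3; gcd of others (without N[3]) = 3
New gcd for candidate v: gcd(3, v). Preserves old gcd iff gcd(3, v) = 3.
  Option A: v=55, gcd(3,55)=1 -> changes
  Option B: v=57, gcd(3,57)=3 -> preserves
  Option C: v=76, gcd(3,76)=1 -> changes
  Option D: v=7, gcd(3,7)=1 -> changes
  Option E: v=13, gcd(3,13)=1 -> changes

Answer: B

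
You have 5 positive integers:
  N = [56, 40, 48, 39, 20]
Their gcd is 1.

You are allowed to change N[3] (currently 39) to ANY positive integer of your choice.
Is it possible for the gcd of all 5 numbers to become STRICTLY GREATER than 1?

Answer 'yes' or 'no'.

Current gcd = 1
gcd of all OTHER numbers (without N[3]=39): gcd([56, 40, 48, 20]) = 4
The new gcd after any change is gcd(4, new_value).
This can be at most 4.
Since 4 > old gcd 1, the gcd CAN increase (e.g., set N[3] = 4).

Answer: yes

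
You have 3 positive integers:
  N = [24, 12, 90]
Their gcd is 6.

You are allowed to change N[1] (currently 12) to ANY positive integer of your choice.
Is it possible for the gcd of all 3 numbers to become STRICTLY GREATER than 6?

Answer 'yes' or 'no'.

Answer: no

Derivation:
Current gcd = 6
gcd of all OTHER numbers (without N[1]=12): gcd([24, 90]) = 6
The new gcd after any change is gcd(6, new_value).
This can be at most 6.
Since 6 = old gcd 6, the gcd can only stay the same or decrease.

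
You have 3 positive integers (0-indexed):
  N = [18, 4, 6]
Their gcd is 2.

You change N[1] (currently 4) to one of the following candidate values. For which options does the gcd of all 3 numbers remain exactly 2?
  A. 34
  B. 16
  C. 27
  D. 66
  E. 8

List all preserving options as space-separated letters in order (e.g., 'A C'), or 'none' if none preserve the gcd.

Old gcd = 2; gcd of others (without N[1]) = 6
New gcd for candidate v: gcd(6, v). Preserves old gcd iff gcd(6, v) = 2.
  Option A: v=34, gcd(6,34)=2 -> preserves
  Option B: v=16, gcd(6,16)=2 -> preserves
  Option C: v=27, gcd(6,27)=3 -> changes
  Option D: v=66, gcd(6,66)=6 -> changes
  Option E: v=8, gcd(6,8)=2 -> preserves

Answer: A B E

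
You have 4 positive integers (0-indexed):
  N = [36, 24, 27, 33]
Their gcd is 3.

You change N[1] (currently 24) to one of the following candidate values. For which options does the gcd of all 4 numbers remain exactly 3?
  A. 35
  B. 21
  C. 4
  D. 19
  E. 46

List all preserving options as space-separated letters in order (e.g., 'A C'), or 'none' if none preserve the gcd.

Answer: B

Derivation:
Old gcd = 3; gcd of others (without N[1]) = 3
New gcd for candidate v: gcd(3, v). Preserves old gcd iff gcd(3, v) = 3.
  Option A: v=35, gcd(3,35)=1 -> changes
  Option B: v=21, gcd(3,21)=3 -> preserves
  Option C: v=4, gcd(3,4)=1 -> changes
  Option D: v=19, gcd(3,19)=1 -> changes
  Option E: v=46, gcd(3,46)=1 -> changes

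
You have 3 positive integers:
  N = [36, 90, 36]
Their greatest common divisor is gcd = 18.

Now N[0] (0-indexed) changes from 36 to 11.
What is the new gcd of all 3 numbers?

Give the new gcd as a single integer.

Numbers: [36, 90, 36], gcd = 18
Change: index 0, 36 -> 11
gcd of the OTHER numbers (without index 0): gcd([90, 36]) = 18
New gcd = gcd(g_others, new_val) = gcd(18, 11) = 1

Answer: 1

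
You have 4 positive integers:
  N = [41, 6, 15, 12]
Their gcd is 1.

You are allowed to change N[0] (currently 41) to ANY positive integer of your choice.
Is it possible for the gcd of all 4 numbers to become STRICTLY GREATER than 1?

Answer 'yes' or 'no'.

Current gcd = 1
gcd of all OTHER numbers (without N[0]=41): gcd([6, 15, 12]) = 3
The new gcd after any change is gcd(3, new_value).
This can be at most 3.
Since 3 > old gcd 1, the gcd CAN increase (e.g., set N[0] = 3).

Answer: yes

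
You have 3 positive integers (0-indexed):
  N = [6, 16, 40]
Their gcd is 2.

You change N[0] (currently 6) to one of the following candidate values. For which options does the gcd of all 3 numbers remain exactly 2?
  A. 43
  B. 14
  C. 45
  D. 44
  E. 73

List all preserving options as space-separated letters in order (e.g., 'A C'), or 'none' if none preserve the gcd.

Answer: B

Derivation:
Old gcd = 2; gcd of others (without N[0]) = 8
New gcd for candidate v: gcd(8, v). Preserves old gcd iff gcd(8, v) = 2.
  Option A: v=43, gcd(8,43)=1 -> changes
  Option B: v=14, gcd(8,14)=2 -> preserves
  Option C: v=45, gcd(8,45)=1 -> changes
  Option D: v=44, gcd(8,44)=4 -> changes
  Option E: v=73, gcd(8,73)=1 -> changes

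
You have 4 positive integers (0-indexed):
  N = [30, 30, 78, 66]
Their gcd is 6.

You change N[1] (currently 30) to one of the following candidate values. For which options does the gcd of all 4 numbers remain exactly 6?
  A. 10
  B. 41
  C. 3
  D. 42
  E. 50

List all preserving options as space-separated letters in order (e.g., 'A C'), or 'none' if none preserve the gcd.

Answer: D

Derivation:
Old gcd = 6; gcd of others (without N[1]) = 6
New gcd for candidate v: gcd(6, v). Preserves old gcd iff gcd(6, v) = 6.
  Option A: v=10, gcd(6,10)=2 -> changes
  Option B: v=41, gcd(6,41)=1 -> changes
  Option C: v=3, gcd(6,3)=3 -> changes
  Option D: v=42, gcd(6,42)=6 -> preserves
  Option E: v=50, gcd(6,50)=2 -> changes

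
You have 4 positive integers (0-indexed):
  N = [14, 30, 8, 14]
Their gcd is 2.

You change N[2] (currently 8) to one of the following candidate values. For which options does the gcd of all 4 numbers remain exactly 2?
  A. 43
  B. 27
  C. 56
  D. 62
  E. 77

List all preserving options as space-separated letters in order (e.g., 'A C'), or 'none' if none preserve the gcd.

Answer: C D

Derivation:
Old gcd = 2; gcd of others (without N[2]) = 2
New gcd for candidate v: gcd(2, v). Preserves old gcd iff gcd(2, v) = 2.
  Option A: v=43, gcd(2,43)=1 -> changes
  Option B: v=27, gcd(2,27)=1 -> changes
  Option C: v=56, gcd(2,56)=2 -> preserves
  Option D: v=62, gcd(2,62)=2 -> preserves
  Option E: v=77, gcd(2,77)=1 -> changes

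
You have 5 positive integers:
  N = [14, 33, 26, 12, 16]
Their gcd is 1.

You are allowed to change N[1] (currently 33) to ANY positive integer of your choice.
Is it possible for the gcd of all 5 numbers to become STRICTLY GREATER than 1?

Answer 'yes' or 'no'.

Answer: yes

Derivation:
Current gcd = 1
gcd of all OTHER numbers (without N[1]=33): gcd([14, 26, 12, 16]) = 2
The new gcd after any change is gcd(2, new_value).
This can be at most 2.
Since 2 > old gcd 1, the gcd CAN increase (e.g., set N[1] = 2).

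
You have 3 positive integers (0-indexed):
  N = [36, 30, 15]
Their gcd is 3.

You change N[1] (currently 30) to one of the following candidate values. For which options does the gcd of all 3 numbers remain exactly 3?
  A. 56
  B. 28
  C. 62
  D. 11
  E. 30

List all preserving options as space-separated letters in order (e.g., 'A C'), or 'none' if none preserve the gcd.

Old gcd = 3; gcd of others (without N[1]) = 3
New gcd for candidate v: gcd(3, v). Preserves old gcd iff gcd(3, v) = 3.
  Option A: v=56, gcd(3,56)=1 -> changes
  Option B: v=28, gcd(3,28)=1 -> changes
  Option C: v=62, gcd(3,62)=1 -> changes
  Option D: v=11, gcd(3,11)=1 -> changes
  Option E: v=30, gcd(3,30)=3 -> preserves

Answer: E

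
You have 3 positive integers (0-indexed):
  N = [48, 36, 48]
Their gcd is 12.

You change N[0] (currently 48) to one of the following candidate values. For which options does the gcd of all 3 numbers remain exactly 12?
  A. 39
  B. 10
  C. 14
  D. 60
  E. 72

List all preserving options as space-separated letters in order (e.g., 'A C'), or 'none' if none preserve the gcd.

Old gcd = 12; gcd of others (without N[0]) = 12
New gcd for candidate v: gcd(12, v). Preserves old gcd iff gcd(12, v) = 12.
  Option A: v=39, gcd(12,39)=3 -> changes
  Option B: v=10, gcd(12,10)=2 -> changes
  Option C: v=14, gcd(12,14)=2 -> changes
  Option D: v=60, gcd(12,60)=12 -> preserves
  Option E: v=72, gcd(12,72)=12 -> preserves

Answer: D E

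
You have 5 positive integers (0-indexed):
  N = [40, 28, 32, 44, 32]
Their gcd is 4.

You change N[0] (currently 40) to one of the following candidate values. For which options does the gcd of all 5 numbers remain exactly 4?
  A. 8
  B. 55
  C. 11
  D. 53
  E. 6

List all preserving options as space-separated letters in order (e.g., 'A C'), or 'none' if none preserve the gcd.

Answer: A

Derivation:
Old gcd = 4; gcd of others (without N[0]) = 4
New gcd for candidate v: gcd(4, v). Preserves old gcd iff gcd(4, v) = 4.
  Option A: v=8, gcd(4,8)=4 -> preserves
  Option B: v=55, gcd(4,55)=1 -> changes
  Option C: v=11, gcd(4,11)=1 -> changes
  Option D: v=53, gcd(4,53)=1 -> changes
  Option E: v=6, gcd(4,6)=2 -> changes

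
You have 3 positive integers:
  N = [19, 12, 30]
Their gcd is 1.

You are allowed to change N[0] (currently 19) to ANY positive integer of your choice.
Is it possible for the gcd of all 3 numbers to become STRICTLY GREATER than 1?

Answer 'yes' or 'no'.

Answer: yes

Derivation:
Current gcd = 1
gcd of all OTHER numbers (without N[0]=19): gcd([12, 30]) = 6
The new gcd after any change is gcd(6, new_value).
This can be at most 6.
Since 6 > old gcd 1, the gcd CAN increase (e.g., set N[0] = 6).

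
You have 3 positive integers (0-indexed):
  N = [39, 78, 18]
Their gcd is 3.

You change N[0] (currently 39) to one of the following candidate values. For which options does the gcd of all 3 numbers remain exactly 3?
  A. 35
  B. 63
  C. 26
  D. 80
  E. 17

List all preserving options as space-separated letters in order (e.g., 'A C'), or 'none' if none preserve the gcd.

Answer: B

Derivation:
Old gcd = 3; gcd of others (without N[0]) = 6
New gcd for candidate v: gcd(6, v). Preserves old gcd iff gcd(6, v) = 3.
  Option A: v=35, gcd(6,35)=1 -> changes
  Option B: v=63, gcd(6,63)=3 -> preserves
  Option C: v=26, gcd(6,26)=2 -> changes
  Option D: v=80, gcd(6,80)=2 -> changes
  Option E: v=17, gcd(6,17)=1 -> changes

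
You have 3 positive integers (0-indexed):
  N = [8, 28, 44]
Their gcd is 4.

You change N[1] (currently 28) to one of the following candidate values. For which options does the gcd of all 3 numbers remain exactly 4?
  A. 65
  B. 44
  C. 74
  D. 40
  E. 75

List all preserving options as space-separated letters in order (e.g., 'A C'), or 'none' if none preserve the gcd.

Old gcd = 4; gcd of others (without N[1]) = 4
New gcd for candidate v: gcd(4, v). Preserves old gcd iff gcd(4, v) = 4.
  Option A: v=65, gcd(4,65)=1 -> changes
  Option B: v=44, gcd(4,44)=4 -> preserves
  Option C: v=74, gcd(4,74)=2 -> changes
  Option D: v=40, gcd(4,40)=4 -> preserves
  Option E: v=75, gcd(4,75)=1 -> changes

Answer: B D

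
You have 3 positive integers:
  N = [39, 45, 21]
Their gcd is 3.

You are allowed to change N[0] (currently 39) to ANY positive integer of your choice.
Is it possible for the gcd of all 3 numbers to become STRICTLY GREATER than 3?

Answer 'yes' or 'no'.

Current gcd = 3
gcd of all OTHER numbers (without N[0]=39): gcd([45, 21]) = 3
The new gcd after any change is gcd(3, new_value).
This can be at most 3.
Since 3 = old gcd 3, the gcd can only stay the same or decrease.

Answer: no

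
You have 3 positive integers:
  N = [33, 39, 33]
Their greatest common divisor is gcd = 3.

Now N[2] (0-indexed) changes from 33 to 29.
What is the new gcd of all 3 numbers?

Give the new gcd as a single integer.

Numbers: [33, 39, 33], gcd = 3
Change: index 2, 33 -> 29
gcd of the OTHER numbers (without index 2): gcd([33, 39]) = 3
New gcd = gcd(g_others, new_val) = gcd(3, 29) = 1

Answer: 1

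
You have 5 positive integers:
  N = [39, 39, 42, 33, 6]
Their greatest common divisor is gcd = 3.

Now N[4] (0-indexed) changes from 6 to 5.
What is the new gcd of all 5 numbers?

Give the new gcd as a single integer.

Answer: 1

Derivation:
Numbers: [39, 39, 42, 33, 6], gcd = 3
Change: index 4, 6 -> 5
gcd of the OTHER numbers (without index 4): gcd([39, 39, 42, 33]) = 3
New gcd = gcd(g_others, new_val) = gcd(3, 5) = 1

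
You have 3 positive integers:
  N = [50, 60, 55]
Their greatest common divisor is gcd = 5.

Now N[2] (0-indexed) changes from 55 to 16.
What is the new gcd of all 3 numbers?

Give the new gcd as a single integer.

Numbers: [50, 60, 55], gcd = 5
Change: index 2, 55 -> 16
gcd of the OTHER numbers (without index 2): gcd([50, 60]) = 10
New gcd = gcd(g_others, new_val) = gcd(10, 16) = 2

Answer: 2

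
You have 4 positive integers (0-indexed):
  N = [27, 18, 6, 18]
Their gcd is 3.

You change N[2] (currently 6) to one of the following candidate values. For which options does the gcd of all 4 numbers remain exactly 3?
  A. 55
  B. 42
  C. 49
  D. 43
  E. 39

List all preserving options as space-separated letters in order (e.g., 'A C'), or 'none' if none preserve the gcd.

Answer: B E

Derivation:
Old gcd = 3; gcd of others (without N[2]) = 9
New gcd for candidate v: gcd(9, v). Preserves old gcd iff gcd(9, v) = 3.
  Option A: v=55, gcd(9,55)=1 -> changes
  Option B: v=42, gcd(9,42)=3 -> preserves
  Option C: v=49, gcd(9,49)=1 -> changes
  Option D: v=43, gcd(9,43)=1 -> changes
  Option E: v=39, gcd(9,39)=3 -> preserves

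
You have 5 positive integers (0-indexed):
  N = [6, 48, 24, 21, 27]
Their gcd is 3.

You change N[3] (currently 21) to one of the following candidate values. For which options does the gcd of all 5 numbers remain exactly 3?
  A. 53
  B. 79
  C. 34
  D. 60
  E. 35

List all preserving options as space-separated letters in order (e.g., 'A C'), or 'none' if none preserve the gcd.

Old gcd = 3; gcd of others (without N[3]) = 3
New gcd for candidate v: gcd(3, v). Preserves old gcd iff gcd(3, v) = 3.
  Option A: v=53, gcd(3,53)=1 -> changes
  Option B: v=79, gcd(3,79)=1 -> changes
  Option C: v=34, gcd(3,34)=1 -> changes
  Option D: v=60, gcd(3,60)=3 -> preserves
  Option E: v=35, gcd(3,35)=1 -> changes

Answer: D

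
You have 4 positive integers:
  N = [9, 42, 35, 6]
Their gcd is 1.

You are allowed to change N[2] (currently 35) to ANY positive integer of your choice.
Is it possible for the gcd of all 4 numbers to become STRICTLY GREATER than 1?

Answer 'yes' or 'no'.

Current gcd = 1
gcd of all OTHER numbers (without N[2]=35): gcd([9, 42, 6]) = 3
The new gcd after any change is gcd(3, new_value).
This can be at most 3.
Since 3 > old gcd 1, the gcd CAN increase (e.g., set N[2] = 3).

Answer: yes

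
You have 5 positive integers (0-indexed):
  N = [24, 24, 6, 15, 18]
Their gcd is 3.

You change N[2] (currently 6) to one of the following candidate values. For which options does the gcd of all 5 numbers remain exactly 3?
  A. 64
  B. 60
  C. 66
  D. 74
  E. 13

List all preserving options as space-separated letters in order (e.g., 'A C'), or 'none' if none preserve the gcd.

Answer: B C

Derivation:
Old gcd = 3; gcd of others (without N[2]) = 3
New gcd for candidate v: gcd(3, v). Preserves old gcd iff gcd(3, v) = 3.
  Option A: v=64, gcd(3,64)=1 -> changes
  Option B: v=60, gcd(3,60)=3 -> preserves
  Option C: v=66, gcd(3,66)=3 -> preserves
  Option D: v=74, gcd(3,74)=1 -> changes
  Option E: v=13, gcd(3,13)=1 -> changes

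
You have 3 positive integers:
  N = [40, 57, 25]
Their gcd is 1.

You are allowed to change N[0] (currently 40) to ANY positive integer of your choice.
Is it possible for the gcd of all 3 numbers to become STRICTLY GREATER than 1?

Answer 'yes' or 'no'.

Current gcd = 1
gcd of all OTHER numbers (without N[0]=40): gcd([57, 25]) = 1
The new gcd after any change is gcd(1, new_value).
This can be at most 1.
Since 1 = old gcd 1, the gcd can only stay the same or decrease.

Answer: no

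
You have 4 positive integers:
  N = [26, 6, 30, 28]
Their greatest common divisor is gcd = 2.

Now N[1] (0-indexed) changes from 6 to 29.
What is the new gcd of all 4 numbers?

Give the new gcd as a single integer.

Answer: 1

Derivation:
Numbers: [26, 6, 30, 28], gcd = 2
Change: index 1, 6 -> 29
gcd of the OTHER numbers (without index 1): gcd([26, 30, 28]) = 2
New gcd = gcd(g_others, new_val) = gcd(2, 29) = 1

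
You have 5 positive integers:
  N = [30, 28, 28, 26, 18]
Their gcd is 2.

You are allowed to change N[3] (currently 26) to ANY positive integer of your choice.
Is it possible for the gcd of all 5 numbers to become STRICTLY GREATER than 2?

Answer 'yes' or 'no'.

Current gcd = 2
gcd of all OTHER numbers (without N[3]=26): gcd([30, 28, 28, 18]) = 2
The new gcd after any change is gcd(2, new_value).
This can be at most 2.
Since 2 = old gcd 2, the gcd can only stay the same or decrease.

Answer: no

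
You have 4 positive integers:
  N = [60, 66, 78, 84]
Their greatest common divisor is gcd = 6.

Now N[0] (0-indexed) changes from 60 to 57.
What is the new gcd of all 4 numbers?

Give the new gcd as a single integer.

Answer: 3

Derivation:
Numbers: [60, 66, 78, 84], gcd = 6
Change: index 0, 60 -> 57
gcd of the OTHER numbers (without index 0): gcd([66, 78, 84]) = 6
New gcd = gcd(g_others, new_val) = gcd(6, 57) = 3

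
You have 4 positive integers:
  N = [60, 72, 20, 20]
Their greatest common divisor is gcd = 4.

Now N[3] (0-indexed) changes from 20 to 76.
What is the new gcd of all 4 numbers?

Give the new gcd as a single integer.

Answer: 4

Derivation:
Numbers: [60, 72, 20, 20], gcd = 4
Change: index 3, 20 -> 76
gcd of the OTHER numbers (without index 3): gcd([60, 72, 20]) = 4
New gcd = gcd(g_others, new_val) = gcd(4, 76) = 4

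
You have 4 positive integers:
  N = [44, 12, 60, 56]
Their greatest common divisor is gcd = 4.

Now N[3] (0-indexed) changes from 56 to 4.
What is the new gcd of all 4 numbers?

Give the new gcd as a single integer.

Numbers: [44, 12, 60, 56], gcd = 4
Change: index 3, 56 -> 4
gcd of the OTHER numbers (without index 3): gcd([44, 12, 60]) = 4
New gcd = gcd(g_others, new_val) = gcd(4, 4) = 4

Answer: 4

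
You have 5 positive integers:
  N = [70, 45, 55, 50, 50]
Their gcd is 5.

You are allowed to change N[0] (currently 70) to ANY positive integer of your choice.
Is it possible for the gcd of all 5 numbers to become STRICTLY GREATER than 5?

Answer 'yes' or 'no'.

Answer: no

Derivation:
Current gcd = 5
gcd of all OTHER numbers (without N[0]=70): gcd([45, 55, 50, 50]) = 5
The new gcd after any change is gcd(5, new_value).
This can be at most 5.
Since 5 = old gcd 5, the gcd can only stay the same or decrease.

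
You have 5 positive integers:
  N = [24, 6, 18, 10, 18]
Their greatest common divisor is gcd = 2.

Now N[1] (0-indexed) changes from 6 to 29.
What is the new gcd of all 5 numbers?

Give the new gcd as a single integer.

Numbers: [24, 6, 18, 10, 18], gcd = 2
Change: index 1, 6 -> 29
gcd of the OTHER numbers (without index 1): gcd([24, 18, 10, 18]) = 2
New gcd = gcd(g_others, new_val) = gcd(2, 29) = 1

Answer: 1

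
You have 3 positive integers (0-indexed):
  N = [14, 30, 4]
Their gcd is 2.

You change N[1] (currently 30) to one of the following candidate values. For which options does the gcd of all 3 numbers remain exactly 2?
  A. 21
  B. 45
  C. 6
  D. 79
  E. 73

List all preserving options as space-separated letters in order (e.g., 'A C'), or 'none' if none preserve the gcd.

Old gcd = 2; gcd of others (without N[1]) = 2
New gcd for candidate v: gcd(2, v). Preserves old gcd iff gcd(2, v) = 2.
  Option A: v=21, gcd(2,21)=1 -> changes
  Option B: v=45, gcd(2,45)=1 -> changes
  Option C: v=6, gcd(2,6)=2 -> preserves
  Option D: v=79, gcd(2,79)=1 -> changes
  Option E: v=73, gcd(2,73)=1 -> changes

Answer: C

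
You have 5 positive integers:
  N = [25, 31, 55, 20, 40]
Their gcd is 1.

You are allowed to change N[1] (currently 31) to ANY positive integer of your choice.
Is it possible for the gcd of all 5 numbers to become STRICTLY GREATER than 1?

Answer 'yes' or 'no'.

Answer: yes

Derivation:
Current gcd = 1
gcd of all OTHER numbers (without N[1]=31): gcd([25, 55, 20, 40]) = 5
The new gcd after any change is gcd(5, new_value).
This can be at most 5.
Since 5 > old gcd 1, the gcd CAN increase (e.g., set N[1] = 5).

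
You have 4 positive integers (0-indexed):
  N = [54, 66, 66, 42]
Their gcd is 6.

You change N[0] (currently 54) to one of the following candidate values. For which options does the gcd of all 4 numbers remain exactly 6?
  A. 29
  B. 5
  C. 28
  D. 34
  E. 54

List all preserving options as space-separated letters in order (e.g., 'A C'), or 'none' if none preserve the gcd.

Old gcd = 6; gcd of others (without N[0]) = 6
New gcd for candidate v: gcd(6, v). Preserves old gcd iff gcd(6, v) = 6.
  Option A: v=29, gcd(6,29)=1 -> changes
  Option B: v=5, gcd(6,5)=1 -> changes
  Option C: v=28, gcd(6,28)=2 -> changes
  Option D: v=34, gcd(6,34)=2 -> changes
  Option E: v=54, gcd(6,54)=6 -> preserves

Answer: E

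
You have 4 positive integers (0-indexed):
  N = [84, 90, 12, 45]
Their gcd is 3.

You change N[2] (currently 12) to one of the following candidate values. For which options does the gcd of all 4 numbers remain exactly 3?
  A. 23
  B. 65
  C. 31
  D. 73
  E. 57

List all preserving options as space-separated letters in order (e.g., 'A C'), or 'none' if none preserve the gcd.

Answer: E

Derivation:
Old gcd = 3; gcd of others (without N[2]) = 3
New gcd for candidate v: gcd(3, v). Preserves old gcd iff gcd(3, v) = 3.
  Option A: v=23, gcd(3,23)=1 -> changes
  Option B: v=65, gcd(3,65)=1 -> changes
  Option C: v=31, gcd(3,31)=1 -> changes
  Option D: v=73, gcd(3,73)=1 -> changes
  Option E: v=57, gcd(3,57)=3 -> preserves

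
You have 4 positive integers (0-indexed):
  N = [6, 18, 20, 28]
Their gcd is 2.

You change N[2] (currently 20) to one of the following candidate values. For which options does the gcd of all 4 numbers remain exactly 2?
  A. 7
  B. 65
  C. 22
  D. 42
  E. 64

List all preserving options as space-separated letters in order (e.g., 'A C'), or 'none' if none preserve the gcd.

Old gcd = 2; gcd of others (without N[2]) = 2
New gcd for candidate v: gcd(2, v). Preserves old gcd iff gcd(2, v) = 2.
  Option A: v=7, gcd(2,7)=1 -> changes
  Option B: v=65, gcd(2,65)=1 -> changes
  Option C: v=22, gcd(2,22)=2 -> preserves
  Option D: v=42, gcd(2,42)=2 -> preserves
  Option E: v=64, gcd(2,64)=2 -> preserves

Answer: C D E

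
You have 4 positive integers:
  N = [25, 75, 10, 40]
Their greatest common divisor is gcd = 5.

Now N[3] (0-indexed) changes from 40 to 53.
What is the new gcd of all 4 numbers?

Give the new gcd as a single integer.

Answer: 1

Derivation:
Numbers: [25, 75, 10, 40], gcd = 5
Change: index 3, 40 -> 53
gcd of the OTHER numbers (without index 3): gcd([25, 75, 10]) = 5
New gcd = gcd(g_others, new_val) = gcd(5, 53) = 1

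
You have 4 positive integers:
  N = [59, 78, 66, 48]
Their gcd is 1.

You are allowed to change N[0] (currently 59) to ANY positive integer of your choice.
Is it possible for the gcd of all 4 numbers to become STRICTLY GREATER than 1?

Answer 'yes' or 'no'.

Current gcd = 1
gcd of all OTHER numbers (without N[0]=59): gcd([78, 66, 48]) = 6
The new gcd after any change is gcd(6, new_value).
This can be at most 6.
Since 6 > old gcd 1, the gcd CAN increase (e.g., set N[0] = 6).

Answer: yes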